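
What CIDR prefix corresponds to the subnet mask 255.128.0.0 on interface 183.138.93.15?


Binary: 11111111.10000000.00000000.00000000
Count leading 1s
Prefix: /9


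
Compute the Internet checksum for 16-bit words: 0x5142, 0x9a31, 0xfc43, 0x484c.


Sum all words (with carry folding):
+ 0x5142 = 0x5142
+ 0x9a31 = 0xeb73
+ 0xfc43 = 0xe7b7
+ 0x484c = 0x3004
One's complement: ~0x3004
Checksum = 0xcffb


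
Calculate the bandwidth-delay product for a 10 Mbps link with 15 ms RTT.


BDP = bandwidth * RTT
= 10 Mbps * 15 ms
= 10 * 1e6 * 15 / 1000 bits
= 150000 bits
= 18750 bytes
= 18.3105 KB
BDP = 150000 bits (18750 bytes)


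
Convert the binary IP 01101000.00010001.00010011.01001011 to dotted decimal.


01101000 = 104
00010001 = 17
00010011 = 19
01001011 = 75
IP: 104.17.19.75


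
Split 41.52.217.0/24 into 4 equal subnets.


New prefix = 24 + 2 = 26
Each subnet has 64 addresses
  41.52.217.0/26
  41.52.217.64/26
  41.52.217.128/26
  41.52.217.192/26
Subnets: 41.52.217.0/26, 41.52.217.64/26, 41.52.217.128/26, 41.52.217.192/26


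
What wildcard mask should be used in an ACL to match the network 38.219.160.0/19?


Subnet mask: 255.255.224.0
Wildcard = 255.255.255.255 - subnet mask
255 - 255 = 0
255 - 255 = 0
255 - 224 = 31
255 - 0 = 255
Wildcard: 0.0.31.255


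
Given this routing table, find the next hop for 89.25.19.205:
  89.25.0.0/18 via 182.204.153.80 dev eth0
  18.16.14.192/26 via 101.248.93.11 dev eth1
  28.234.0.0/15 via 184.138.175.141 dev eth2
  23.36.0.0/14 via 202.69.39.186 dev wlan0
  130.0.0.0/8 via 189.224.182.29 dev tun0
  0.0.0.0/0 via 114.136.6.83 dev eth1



Longest prefix match for 89.25.19.205:
  /18 89.25.0.0: MATCH
  /26 18.16.14.192: no
  /15 28.234.0.0: no
  /14 23.36.0.0: no
  /8 130.0.0.0: no
  /0 0.0.0.0: MATCH
Selected: next-hop 182.204.153.80 via eth0 (matched /18)


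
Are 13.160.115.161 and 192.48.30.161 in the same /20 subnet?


Mask: 255.255.240.0
13.160.115.161 AND mask = 13.160.112.0
192.48.30.161 AND mask = 192.48.16.0
No, different subnets (13.160.112.0 vs 192.48.16.0)


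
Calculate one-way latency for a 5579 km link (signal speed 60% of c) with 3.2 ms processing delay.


Speed = 0.6 * 3e5 km/s = 180000 km/s
Propagation delay = 5579 / 180000 = 0.031 s = 30.9944 ms
Processing delay = 3.2 ms
Total one-way latency = 34.1944 ms


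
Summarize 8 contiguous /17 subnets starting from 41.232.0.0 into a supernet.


Original prefix: /17
Number of subnets: 8 = 2^3
New prefix = 17 - 3 = 14
Supernet: 41.232.0.0/14


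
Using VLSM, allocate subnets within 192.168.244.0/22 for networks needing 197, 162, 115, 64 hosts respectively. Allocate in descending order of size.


197 hosts -> /24 (254 usable): 192.168.244.0/24
162 hosts -> /24 (254 usable): 192.168.245.0/24
115 hosts -> /25 (126 usable): 192.168.246.0/25
64 hosts -> /25 (126 usable): 192.168.246.128/25
Allocation: 192.168.244.0/24 (197 hosts, 254 usable); 192.168.245.0/24 (162 hosts, 254 usable); 192.168.246.0/25 (115 hosts, 126 usable); 192.168.246.128/25 (64 hosts, 126 usable)


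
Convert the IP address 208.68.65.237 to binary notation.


208 = 11010000
68 = 01000100
65 = 01000001
237 = 11101101
Binary: 11010000.01000100.01000001.11101101


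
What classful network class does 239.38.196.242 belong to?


First octet: 239
Binary: 11101111
1110xxxx -> Class D (224-239)
Class D (multicast), default mask N/A


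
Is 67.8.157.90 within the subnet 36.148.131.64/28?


Subnet network: 36.148.131.64
Test IP AND mask: 67.8.157.80
No, 67.8.157.90 is not in 36.148.131.64/28


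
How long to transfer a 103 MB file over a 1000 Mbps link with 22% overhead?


Effective throughput = 1000 * (1 - 22/100) = 780 Mbps
File size in Mb = 103 * 8 = 824 Mb
Time = 824 / 780
Time = 1.0564 seconds


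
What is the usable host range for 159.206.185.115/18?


Network: 159.206.128.0
Broadcast: 159.206.191.255
First usable = network + 1
Last usable = broadcast - 1
Range: 159.206.128.1 to 159.206.191.254


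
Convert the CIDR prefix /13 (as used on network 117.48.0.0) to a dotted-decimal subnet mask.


/13 means 13 network bits, 19 host bits
Binary: 11111111111110000000000000000000
Mask: 255.248.0.0


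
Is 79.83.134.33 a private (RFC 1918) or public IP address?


RFC 1918 private ranges:
  10.0.0.0/8 (10.0.0.0 - 10.255.255.255)
  172.16.0.0/12 (172.16.0.0 - 172.31.255.255)
  192.168.0.0/16 (192.168.0.0 - 192.168.255.255)
Public (not in any RFC 1918 range)


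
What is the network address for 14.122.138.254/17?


IP:   00001110.01111010.10001010.11111110
Mask: 11111111.11111111.10000000.00000000
AND operation:
Net:  00001110.01111010.10000000.00000000
Network: 14.122.128.0/17


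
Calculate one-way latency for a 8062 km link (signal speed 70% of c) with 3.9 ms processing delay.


Speed = 0.7 * 3e5 km/s = 210000 km/s
Propagation delay = 8062 / 210000 = 0.0384 s = 38.3905 ms
Processing delay = 3.9 ms
Total one-way latency = 42.2905 ms


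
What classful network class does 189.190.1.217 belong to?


First octet: 189
Binary: 10111101
10xxxxxx -> Class B (128-191)
Class B, default mask 255.255.0.0 (/16)


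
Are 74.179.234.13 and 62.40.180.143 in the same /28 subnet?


Mask: 255.255.255.240
74.179.234.13 AND mask = 74.179.234.0
62.40.180.143 AND mask = 62.40.180.128
No, different subnets (74.179.234.0 vs 62.40.180.128)


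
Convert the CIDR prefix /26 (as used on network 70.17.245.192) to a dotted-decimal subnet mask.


/26 means 26 network bits, 6 host bits
Binary: 11111111111111111111111111000000
Mask: 255.255.255.192


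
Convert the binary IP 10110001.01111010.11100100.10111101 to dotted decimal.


10110001 = 177
01111010 = 122
11100100 = 228
10111101 = 189
IP: 177.122.228.189


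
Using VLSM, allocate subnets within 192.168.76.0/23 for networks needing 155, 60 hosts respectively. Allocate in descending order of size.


155 hosts -> /24 (254 usable): 192.168.76.0/24
60 hosts -> /26 (62 usable): 192.168.77.0/26
Allocation: 192.168.76.0/24 (155 hosts, 254 usable); 192.168.77.0/26 (60 hosts, 62 usable)


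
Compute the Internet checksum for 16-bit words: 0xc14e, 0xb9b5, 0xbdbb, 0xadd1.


Sum all words (with carry folding):
+ 0xc14e = 0xc14e
+ 0xb9b5 = 0x7b04
+ 0xbdbb = 0x38c0
+ 0xadd1 = 0xe691
One's complement: ~0xe691
Checksum = 0x196e


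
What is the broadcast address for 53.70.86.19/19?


Network: 53.70.64.0/19
Host bits = 13
Set all host bits to 1:
Broadcast: 53.70.95.255


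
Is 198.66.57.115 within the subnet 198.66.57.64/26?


Subnet network: 198.66.57.64
Test IP AND mask: 198.66.57.64
Yes, 198.66.57.115 is in 198.66.57.64/26


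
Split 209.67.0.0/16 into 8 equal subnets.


New prefix = 16 + 3 = 19
Each subnet has 8192 addresses
  209.67.0.0/19
  209.67.32.0/19
  209.67.64.0/19
  209.67.96.0/19
  209.67.128.0/19
  209.67.160.0/19
  209.67.192.0/19
  209.67.224.0/19
Subnets: 209.67.0.0/19, 209.67.32.0/19, 209.67.64.0/19, 209.67.96.0/19, 209.67.128.0/19, 209.67.160.0/19, 209.67.192.0/19, 209.67.224.0/19


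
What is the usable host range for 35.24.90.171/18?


Network: 35.24.64.0
Broadcast: 35.24.127.255
First usable = network + 1
Last usable = broadcast - 1
Range: 35.24.64.1 to 35.24.127.254


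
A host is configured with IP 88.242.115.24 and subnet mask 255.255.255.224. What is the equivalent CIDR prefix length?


Binary: 11111111.11111111.11111111.11100000
Count leading 1s
Prefix: /27


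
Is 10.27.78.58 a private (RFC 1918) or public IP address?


RFC 1918 private ranges:
  10.0.0.0/8 (10.0.0.0 - 10.255.255.255)
  172.16.0.0/12 (172.16.0.0 - 172.31.255.255)
  192.168.0.0/16 (192.168.0.0 - 192.168.255.255)
Private (in 10.0.0.0/8)


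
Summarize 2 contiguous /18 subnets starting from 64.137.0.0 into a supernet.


Original prefix: /18
Number of subnets: 2 = 2^1
New prefix = 18 - 1 = 17
Supernet: 64.137.0.0/17


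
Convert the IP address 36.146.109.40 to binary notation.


36 = 00100100
146 = 10010010
109 = 01101101
40 = 00101000
Binary: 00100100.10010010.01101101.00101000


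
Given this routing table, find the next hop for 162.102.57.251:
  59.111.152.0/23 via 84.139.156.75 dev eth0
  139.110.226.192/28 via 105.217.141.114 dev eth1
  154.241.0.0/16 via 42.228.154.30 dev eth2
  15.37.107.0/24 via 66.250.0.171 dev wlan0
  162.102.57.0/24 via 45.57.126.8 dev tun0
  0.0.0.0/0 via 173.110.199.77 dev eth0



Longest prefix match for 162.102.57.251:
  /23 59.111.152.0: no
  /28 139.110.226.192: no
  /16 154.241.0.0: no
  /24 15.37.107.0: no
  /24 162.102.57.0: MATCH
  /0 0.0.0.0: MATCH
Selected: next-hop 45.57.126.8 via tun0 (matched /24)


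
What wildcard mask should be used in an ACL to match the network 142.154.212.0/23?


Subnet mask: 255.255.254.0
Wildcard = 255.255.255.255 - subnet mask
255 - 255 = 0
255 - 255 = 0
255 - 254 = 1
255 - 0 = 255
Wildcard: 0.0.1.255


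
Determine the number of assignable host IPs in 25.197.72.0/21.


Host bits = 32 - 21 = 11
Total addresses = 2^11 = 2048
Usable = total - 2 (network and broadcast)
Usable hosts: 2046


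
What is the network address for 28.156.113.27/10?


IP:   00011100.10011100.01110001.00011011
Mask: 11111111.11000000.00000000.00000000
AND operation:
Net:  00011100.10000000.00000000.00000000
Network: 28.128.0.0/10


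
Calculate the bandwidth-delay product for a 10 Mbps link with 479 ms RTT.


BDP = bandwidth * RTT
= 10 Mbps * 479 ms
= 10 * 1e6 * 479 / 1000 bits
= 4790000 bits
= 598750 bytes
= 584.7168 KB
BDP = 4790000 bits (598750 bytes)


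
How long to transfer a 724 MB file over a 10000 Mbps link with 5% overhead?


Effective throughput = 10000 * (1 - 5/100) = 9500 Mbps
File size in Mb = 724 * 8 = 5792 Mb
Time = 5792 / 9500
Time = 0.6097 seconds


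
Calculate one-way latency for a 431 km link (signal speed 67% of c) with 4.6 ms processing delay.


Speed = 0.67 * 3e5 km/s = 201000 km/s
Propagation delay = 431 / 201000 = 0.0021 s = 2.1443 ms
Processing delay = 4.6 ms
Total one-way latency = 6.7443 ms


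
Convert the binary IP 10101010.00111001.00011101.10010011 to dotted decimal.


10101010 = 170
00111001 = 57
00011101 = 29
10010011 = 147
IP: 170.57.29.147


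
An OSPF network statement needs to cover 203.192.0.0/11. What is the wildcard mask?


Subnet mask: 255.224.0.0
Wildcard = 255.255.255.255 - subnet mask
255 - 255 = 0
255 - 224 = 31
255 - 0 = 255
255 - 0 = 255
Wildcard: 0.31.255.255


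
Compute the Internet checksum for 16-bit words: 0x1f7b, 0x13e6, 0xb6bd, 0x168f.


Sum all words (with carry folding):
+ 0x1f7b = 0x1f7b
+ 0x13e6 = 0x3361
+ 0xb6bd = 0xea1e
+ 0x168f = 0x00ae
One's complement: ~0x00ae
Checksum = 0xff51


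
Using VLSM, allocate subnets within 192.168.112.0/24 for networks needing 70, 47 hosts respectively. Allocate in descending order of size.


70 hosts -> /25 (126 usable): 192.168.112.0/25
47 hosts -> /26 (62 usable): 192.168.112.128/26
Allocation: 192.168.112.0/25 (70 hosts, 126 usable); 192.168.112.128/26 (47 hosts, 62 usable)


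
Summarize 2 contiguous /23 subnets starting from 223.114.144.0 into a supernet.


Original prefix: /23
Number of subnets: 2 = 2^1
New prefix = 23 - 1 = 22
Supernet: 223.114.144.0/22


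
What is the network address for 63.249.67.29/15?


IP:   00111111.11111001.01000011.00011101
Mask: 11111111.11111110.00000000.00000000
AND operation:
Net:  00111111.11111000.00000000.00000000
Network: 63.248.0.0/15


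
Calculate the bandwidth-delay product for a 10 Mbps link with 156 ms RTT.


BDP = bandwidth * RTT
= 10 Mbps * 156 ms
= 10 * 1e6 * 156 / 1000 bits
= 1560000 bits
= 195000 bytes
= 190.4297 KB
BDP = 1560000 bits (195000 bytes)


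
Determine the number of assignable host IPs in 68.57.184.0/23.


Host bits = 32 - 23 = 9
Total addresses = 2^9 = 512
Usable = total - 2 (network and broadcast)
Usable hosts: 510


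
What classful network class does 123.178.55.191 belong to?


First octet: 123
Binary: 01111011
0xxxxxxx -> Class A (1-126)
Class A, default mask 255.0.0.0 (/8)


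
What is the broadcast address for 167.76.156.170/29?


Network: 167.76.156.168/29
Host bits = 3
Set all host bits to 1:
Broadcast: 167.76.156.175


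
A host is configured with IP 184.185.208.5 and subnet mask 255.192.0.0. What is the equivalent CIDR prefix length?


Binary: 11111111.11000000.00000000.00000000
Count leading 1s
Prefix: /10


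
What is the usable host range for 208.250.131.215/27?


Network: 208.250.131.192
Broadcast: 208.250.131.223
First usable = network + 1
Last usable = broadcast - 1
Range: 208.250.131.193 to 208.250.131.222


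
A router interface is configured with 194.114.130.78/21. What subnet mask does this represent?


/21 means 21 network bits, 11 host bits
Binary: 11111111111111111111100000000000
Mask: 255.255.248.0


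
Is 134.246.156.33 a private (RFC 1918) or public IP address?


RFC 1918 private ranges:
  10.0.0.0/8 (10.0.0.0 - 10.255.255.255)
  172.16.0.0/12 (172.16.0.0 - 172.31.255.255)
  192.168.0.0/16 (192.168.0.0 - 192.168.255.255)
Public (not in any RFC 1918 range)


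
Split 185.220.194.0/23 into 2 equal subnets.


New prefix = 23 + 1 = 24
Each subnet has 256 addresses
  185.220.194.0/24
  185.220.195.0/24
Subnets: 185.220.194.0/24, 185.220.195.0/24


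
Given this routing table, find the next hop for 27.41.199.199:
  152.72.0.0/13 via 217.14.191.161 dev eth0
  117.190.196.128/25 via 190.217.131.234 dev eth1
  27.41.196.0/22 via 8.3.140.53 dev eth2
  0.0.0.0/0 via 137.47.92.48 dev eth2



Longest prefix match for 27.41.199.199:
  /13 152.72.0.0: no
  /25 117.190.196.128: no
  /22 27.41.196.0: MATCH
  /0 0.0.0.0: MATCH
Selected: next-hop 8.3.140.53 via eth2 (matched /22)


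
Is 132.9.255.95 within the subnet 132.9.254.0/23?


Subnet network: 132.9.254.0
Test IP AND mask: 132.9.254.0
Yes, 132.9.255.95 is in 132.9.254.0/23


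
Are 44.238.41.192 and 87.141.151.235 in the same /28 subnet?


Mask: 255.255.255.240
44.238.41.192 AND mask = 44.238.41.192
87.141.151.235 AND mask = 87.141.151.224
No, different subnets (44.238.41.192 vs 87.141.151.224)


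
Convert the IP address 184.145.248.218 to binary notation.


184 = 10111000
145 = 10010001
248 = 11111000
218 = 11011010
Binary: 10111000.10010001.11111000.11011010


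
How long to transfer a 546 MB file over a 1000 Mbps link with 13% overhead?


Effective throughput = 1000 * (1 - 13/100) = 870 Mbps
File size in Mb = 546 * 8 = 4368 Mb
Time = 4368 / 870
Time = 5.0207 seconds


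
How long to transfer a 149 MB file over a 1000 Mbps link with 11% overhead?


Effective throughput = 1000 * (1 - 11/100) = 890 Mbps
File size in Mb = 149 * 8 = 1192 Mb
Time = 1192 / 890
Time = 1.3393 seconds


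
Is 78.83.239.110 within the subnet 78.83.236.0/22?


Subnet network: 78.83.236.0
Test IP AND mask: 78.83.236.0
Yes, 78.83.239.110 is in 78.83.236.0/22


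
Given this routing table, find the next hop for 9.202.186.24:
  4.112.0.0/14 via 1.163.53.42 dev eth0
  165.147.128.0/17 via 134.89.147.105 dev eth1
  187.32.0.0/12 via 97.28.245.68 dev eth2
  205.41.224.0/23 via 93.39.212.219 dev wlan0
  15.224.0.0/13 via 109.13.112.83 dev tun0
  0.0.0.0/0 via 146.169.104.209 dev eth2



Longest prefix match for 9.202.186.24:
  /14 4.112.0.0: no
  /17 165.147.128.0: no
  /12 187.32.0.0: no
  /23 205.41.224.0: no
  /13 15.224.0.0: no
  /0 0.0.0.0: MATCH
Selected: next-hop 146.169.104.209 via eth2 (matched /0)


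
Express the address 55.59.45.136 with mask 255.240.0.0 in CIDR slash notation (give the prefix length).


Binary: 11111111.11110000.00000000.00000000
Count leading 1s
Prefix: /12


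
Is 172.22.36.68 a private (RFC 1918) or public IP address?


RFC 1918 private ranges:
  10.0.0.0/8 (10.0.0.0 - 10.255.255.255)
  172.16.0.0/12 (172.16.0.0 - 172.31.255.255)
  192.168.0.0/16 (192.168.0.0 - 192.168.255.255)
Private (in 172.16.0.0/12)


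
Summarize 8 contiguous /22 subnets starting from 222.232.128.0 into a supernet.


Original prefix: /22
Number of subnets: 8 = 2^3
New prefix = 22 - 3 = 19
Supernet: 222.232.128.0/19


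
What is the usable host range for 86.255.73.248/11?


Network: 86.224.0.0
Broadcast: 86.255.255.255
First usable = network + 1
Last usable = broadcast - 1
Range: 86.224.0.1 to 86.255.255.254


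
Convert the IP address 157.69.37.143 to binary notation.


157 = 10011101
69 = 01000101
37 = 00100101
143 = 10001111
Binary: 10011101.01000101.00100101.10001111


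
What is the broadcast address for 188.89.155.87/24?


Network: 188.89.155.0/24
Host bits = 8
Set all host bits to 1:
Broadcast: 188.89.155.255


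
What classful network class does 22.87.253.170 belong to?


First octet: 22
Binary: 00010110
0xxxxxxx -> Class A (1-126)
Class A, default mask 255.0.0.0 (/8)


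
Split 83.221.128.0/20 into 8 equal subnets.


New prefix = 20 + 3 = 23
Each subnet has 512 addresses
  83.221.128.0/23
  83.221.130.0/23
  83.221.132.0/23
  83.221.134.0/23
  83.221.136.0/23
  83.221.138.0/23
  83.221.140.0/23
  83.221.142.0/23
Subnets: 83.221.128.0/23, 83.221.130.0/23, 83.221.132.0/23, 83.221.134.0/23, 83.221.136.0/23, 83.221.138.0/23, 83.221.140.0/23, 83.221.142.0/23


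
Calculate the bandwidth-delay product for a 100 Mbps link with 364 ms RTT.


BDP = bandwidth * RTT
= 100 Mbps * 364 ms
= 100 * 1e6 * 364 / 1000 bits
= 36400000 bits
= 4550000 bytes
= 4443.3594 KB
BDP = 36400000 bits (4550000 bytes)


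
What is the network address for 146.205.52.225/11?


IP:   10010010.11001101.00110100.11100001
Mask: 11111111.11100000.00000000.00000000
AND operation:
Net:  10010010.11000000.00000000.00000000
Network: 146.192.0.0/11


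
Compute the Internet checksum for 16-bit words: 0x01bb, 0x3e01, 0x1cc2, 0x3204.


Sum all words (with carry folding):
+ 0x01bb = 0x01bb
+ 0x3e01 = 0x3fbc
+ 0x1cc2 = 0x5c7e
+ 0x3204 = 0x8e82
One's complement: ~0x8e82
Checksum = 0x717d


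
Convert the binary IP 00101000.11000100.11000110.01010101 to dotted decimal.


00101000 = 40
11000100 = 196
11000110 = 198
01010101 = 85
IP: 40.196.198.85


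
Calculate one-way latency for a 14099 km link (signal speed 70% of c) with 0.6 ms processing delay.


Speed = 0.7 * 3e5 km/s = 210000 km/s
Propagation delay = 14099 / 210000 = 0.0671 s = 67.1381 ms
Processing delay = 0.6 ms
Total one-way latency = 67.7381 ms


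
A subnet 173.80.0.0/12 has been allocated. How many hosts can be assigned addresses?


Host bits = 32 - 12 = 20
Total addresses = 2^20 = 1048576
Usable = total - 2 (network and broadcast)
Usable hosts: 1048574


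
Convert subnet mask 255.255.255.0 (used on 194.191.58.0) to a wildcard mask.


Subnet mask: 255.255.255.0
Wildcard = 255.255.255.255 - subnet mask
255 - 255 = 0
255 - 255 = 0
255 - 255 = 0
255 - 0 = 255
Wildcard: 0.0.0.255


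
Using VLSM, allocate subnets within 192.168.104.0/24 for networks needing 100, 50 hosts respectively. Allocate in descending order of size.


100 hosts -> /25 (126 usable): 192.168.104.0/25
50 hosts -> /26 (62 usable): 192.168.104.128/26
Allocation: 192.168.104.0/25 (100 hosts, 126 usable); 192.168.104.128/26 (50 hosts, 62 usable)


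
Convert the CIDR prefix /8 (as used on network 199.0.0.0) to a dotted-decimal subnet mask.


/8 means 8 network bits, 24 host bits
Binary: 11111111000000000000000000000000
Mask: 255.0.0.0


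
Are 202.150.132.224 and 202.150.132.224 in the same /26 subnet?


Mask: 255.255.255.192
202.150.132.224 AND mask = 202.150.132.192
202.150.132.224 AND mask = 202.150.132.192
Yes, same subnet (202.150.132.192)


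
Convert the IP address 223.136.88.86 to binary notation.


223 = 11011111
136 = 10001000
88 = 01011000
86 = 01010110
Binary: 11011111.10001000.01011000.01010110


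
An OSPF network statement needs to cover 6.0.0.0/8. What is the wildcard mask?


Subnet mask: 255.0.0.0
Wildcard = 255.255.255.255 - subnet mask
255 - 255 = 0
255 - 0 = 255
255 - 0 = 255
255 - 0 = 255
Wildcard: 0.255.255.255


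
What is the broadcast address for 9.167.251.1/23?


Network: 9.167.250.0/23
Host bits = 9
Set all host bits to 1:
Broadcast: 9.167.251.255


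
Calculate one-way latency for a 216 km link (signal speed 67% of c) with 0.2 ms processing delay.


Speed = 0.67 * 3e5 km/s = 201000 km/s
Propagation delay = 216 / 201000 = 0.0011 s = 1.0746 ms
Processing delay = 0.2 ms
Total one-way latency = 1.2746 ms


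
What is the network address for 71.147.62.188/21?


IP:   01000111.10010011.00111110.10111100
Mask: 11111111.11111111.11111000.00000000
AND operation:
Net:  01000111.10010011.00111000.00000000
Network: 71.147.56.0/21


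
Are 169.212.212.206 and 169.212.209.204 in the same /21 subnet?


Mask: 255.255.248.0
169.212.212.206 AND mask = 169.212.208.0
169.212.209.204 AND mask = 169.212.208.0
Yes, same subnet (169.212.208.0)


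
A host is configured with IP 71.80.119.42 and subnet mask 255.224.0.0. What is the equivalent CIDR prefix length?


Binary: 11111111.11100000.00000000.00000000
Count leading 1s
Prefix: /11


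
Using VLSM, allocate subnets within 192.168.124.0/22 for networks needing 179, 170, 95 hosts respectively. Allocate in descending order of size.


179 hosts -> /24 (254 usable): 192.168.124.0/24
170 hosts -> /24 (254 usable): 192.168.125.0/24
95 hosts -> /25 (126 usable): 192.168.126.0/25
Allocation: 192.168.124.0/24 (179 hosts, 254 usable); 192.168.125.0/24 (170 hosts, 254 usable); 192.168.126.0/25 (95 hosts, 126 usable)


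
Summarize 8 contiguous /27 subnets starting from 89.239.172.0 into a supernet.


Original prefix: /27
Number of subnets: 8 = 2^3
New prefix = 27 - 3 = 24
Supernet: 89.239.172.0/24


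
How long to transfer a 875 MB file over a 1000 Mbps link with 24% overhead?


Effective throughput = 1000 * (1 - 24/100) = 760 Mbps
File size in Mb = 875 * 8 = 7000 Mb
Time = 7000 / 760
Time = 9.2105 seconds


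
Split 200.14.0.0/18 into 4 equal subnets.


New prefix = 18 + 2 = 20
Each subnet has 4096 addresses
  200.14.0.0/20
  200.14.16.0/20
  200.14.32.0/20
  200.14.48.0/20
Subnets: 200.14.0.0/20, 200.14.16.0/20, 200.14.32.0/20, 200.14.48.0/20


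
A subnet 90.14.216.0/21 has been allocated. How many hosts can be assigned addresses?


Host bits = 32 - 21 = 11
Total addresses = 2^11 = 2048
Usable = total - 2 (network and broadcast)
Usable hosts: 2046


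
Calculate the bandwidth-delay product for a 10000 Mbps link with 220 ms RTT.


BDP = bandwidth * RTT
= 10000 Mbps * 220 ms
= 10000 * 1e6 * 220 / 1000 bits
= 2200000000 bits
= 275000000 bytes
= 268554.6875 KB
BDP = 2200000000 bits (275000000 bytes)


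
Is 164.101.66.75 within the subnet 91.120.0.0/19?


Subnet network: 91.120.0.0
Test IP AND mask: 164.101.64.0
No, 164.101.66.75 is not in 91.120.0.0/19


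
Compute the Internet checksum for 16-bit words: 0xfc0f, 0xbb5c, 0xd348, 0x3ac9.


Sum all words (with carry folding):
+ 0xfc0f = 0xfc0f
+ 0xbb5c = 0xb76c
+ 0xd348 = 0x8ab5
+ 0x3ac9 = 0xc57e
One's complement: ~0xc57e
Checksum = 0x3a81


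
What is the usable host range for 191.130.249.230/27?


Network: 191.130.249.224
Broadcast: 191.130.249.255
First usable = network + 1
Last usable = broadcast - 1
Range: 191.130.249.225 to 191.130.249.254


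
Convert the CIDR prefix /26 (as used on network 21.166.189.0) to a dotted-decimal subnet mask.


/26 means 26 network bits, 6 host bits
Binary: 11111111111111111111111111000000
Mask: 255.255.255.192


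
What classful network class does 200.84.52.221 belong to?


First octet: 200
Binary: 11001000
110xxxxx -> Class C (192-223)
Class C, default mask 255.255.255.0 (/24)


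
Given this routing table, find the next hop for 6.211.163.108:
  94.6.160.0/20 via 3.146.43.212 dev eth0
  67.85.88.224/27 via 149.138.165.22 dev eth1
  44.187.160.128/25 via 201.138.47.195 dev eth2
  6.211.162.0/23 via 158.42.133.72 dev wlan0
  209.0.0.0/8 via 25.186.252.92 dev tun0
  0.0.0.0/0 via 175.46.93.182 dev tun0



Longest prefix match for 6.211.163.108:
  /20 94.6.160.0: no
  /27 67.85.88.224: no
  /25 44.187.160.128: no
  /23 6.211.162.0: MATCH
  /8 209.0.0.0: no
  /0 0.0.0.0: MATCH
Selected: next-hop 158.42.133.72 via wlan0 (matched /23)


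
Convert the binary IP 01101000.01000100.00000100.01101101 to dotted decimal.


01101000 = 104
01000100 = 68
00000100 = 4
01101101 = 109
IP: 104.68.4.109


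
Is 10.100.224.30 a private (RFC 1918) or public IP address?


RFC 1918 private ranges:
  10.0.0.0/8 (10.0.0.0 - 10.255.255.255)
  172.16.0.0/12 (172.16.0.0 - 172.31.255.255)
  192.168.0.0/16 (192.168.0.0 - 192.168.255.255)
Private (in 10.0.0.0/8)


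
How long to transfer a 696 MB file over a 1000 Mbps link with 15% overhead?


Effective throughput = 1000 * (1 - 15/100) = 850 Mbps
File size in Mb = 696 * 8 = 5568 Mb
Time = 5568 / 850
Time = 6.5506 seconds


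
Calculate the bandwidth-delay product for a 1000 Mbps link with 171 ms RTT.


BDP = bandwidth * RTT
= 1000 Mbps * 171 ms
= 1000 * 1e6 * 171 / 1000 bits
= 171000000 bits
= 21375000 bytes
= 20874.0234 KB
BDP = 171000000 bits (21375000 bytes)


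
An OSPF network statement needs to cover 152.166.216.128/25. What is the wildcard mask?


Subnet mask: 255.255.255.128
Wildcard = 255.255.255.255 - subnet mask
255 - 255 = 0
255 - 255 = 0
255 - 255 = 0
255 - 128 = 127
Wildcard: 0.0.0.127


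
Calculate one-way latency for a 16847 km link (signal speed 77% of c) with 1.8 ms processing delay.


Speed = 0.77 * 3e5 km/s = 231000 km/s
Propagation delay = 16847 / 231000 = 0.0729 s = 72.9307 ms
Processing delay = 1.8 ms
Total one-way latency = 74.7307 ms


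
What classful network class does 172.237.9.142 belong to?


First octet: 172
Binary: 10101100
10xxxxxx -> Class B (128-191)
Class B, default mask 255.255.0.0 (/16)


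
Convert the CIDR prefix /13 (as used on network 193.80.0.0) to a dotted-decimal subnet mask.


/13 means 13 network bits, 19 host bits
Binary: 11111111111110000000000000000000
Mask: 255.248.0.0


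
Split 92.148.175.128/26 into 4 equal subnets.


New prefix = 26 + 2 = 28
Each subnet has 16 addresses
  92.148.175.128/28
  92.148.175.144/28
  92.148.175.160/28
  92.148.175.176/28
Subnets: 92.148.175.128/28, 92.148.175.144/28, 92.148.175.160/28, 92.148.175.176/28


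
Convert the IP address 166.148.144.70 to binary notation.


166 = 10100110
148 = 10010100
144 = 10010000
70 = 01000110
Binary: 10100110.10010100.10010000.01000110


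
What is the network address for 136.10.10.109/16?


IP:   10001000.00001010.00001010.01101101
Mask: 11111111.11111111.00000000.00000000
AND operation:
Net:  10001000.00001010.00000000.00000000
Network: 136.10.0.0/16


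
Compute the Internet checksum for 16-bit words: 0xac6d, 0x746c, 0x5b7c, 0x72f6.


Sum all words (with carry folding):
+ 0xac6d = 0xac6d
+ 0x746c = 0x20da
+ 0x5b7c = 0x7c56
+ 0x72f6 = 0xef4c
One's complement: ~0xef4c
Checksum = 0x10b3


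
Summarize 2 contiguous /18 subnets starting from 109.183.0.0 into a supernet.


Original prefix: /18
Number of subnets: 2 = 2^1
New prefix = 18 - 1 = 17
Supernet: 109.183.0.0/17


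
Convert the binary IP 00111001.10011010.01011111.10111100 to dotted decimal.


00111001 = 57
10011010 = 154
01011111 = 95
10111100 = 188
IP: 57.154.95.188


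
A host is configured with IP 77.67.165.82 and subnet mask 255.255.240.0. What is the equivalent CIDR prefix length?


Binary: 11111111.11111111.11110000.00000000
Count leading 1s
Prefix: /20


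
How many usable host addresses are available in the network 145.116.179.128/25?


Host bits = 32 - 25 = 7
Total addresses = 2^7 = 128
Usable = total - 2 (network and broadcast)
Usable hosts: 126


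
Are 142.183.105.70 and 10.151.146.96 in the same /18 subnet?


Mask: 255.255.192.0
142.183.105.70 AND mask = 142.183.64.0
10.151.146.96 AND mask = 10.151.128.0
No, different subnets (142.183.64.0 vs 10.151.128.0)


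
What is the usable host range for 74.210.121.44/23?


Network: 74.210.120.0
Broadcast: 74.210.121.255
First usable = network + 1
Last usable = broadcast - 1
Range: 74.210.120.1 to 74.210.121.254


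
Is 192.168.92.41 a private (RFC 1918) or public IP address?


RFC 1918 private ranges:
  10.0.0.0/8 (10.0.0.0 - 10.255.255.255)
  172.16.0.0/12 (172.16.0.0 - 172.31.255.255)
  192.168.0.0/16 (192.168.0.0 - 192.168.255.255)
Private (in 192.168.0.0/16)


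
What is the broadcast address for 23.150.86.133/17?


Network: 23.150.0.0/17
Host bits = 15
Set all host bits to 1:
Broadcast: 23.150.127.255


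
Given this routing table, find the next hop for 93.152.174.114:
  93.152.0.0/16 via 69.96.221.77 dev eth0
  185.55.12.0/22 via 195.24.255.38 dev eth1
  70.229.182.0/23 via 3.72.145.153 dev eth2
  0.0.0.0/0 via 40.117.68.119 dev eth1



Longest prefix match for 93.152.174.114:
  /16 93.152.0.0: MATCH
  /22 185.55.12.0: no
  /23 70.229.182.0: no
  /0 0.0.0.0: MATCH
Selected: next-hop 69.96.221.77 via eth0 (matched /16)


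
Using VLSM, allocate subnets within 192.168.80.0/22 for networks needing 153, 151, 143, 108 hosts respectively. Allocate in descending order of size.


153 hosts -> /24 (254 usable): 192.168.80.0/24
151 hosts -> /24 (254 usable): 192.168.81.0/24
143 hosts -> /24 (254 usable): 192.168.82.0/24
108 hosts -> /25 (126 usable): 192.168.83.0/25
Allocation: 192.168.80.0/24 (153 hosts, 254 usable); 192.168.81.0/24 (151 hosts, 254 usable); 192.168.82.0/24 (143 hosts, 254 usable); 192.168.83.0/25 (108 hosts, 126 usable)


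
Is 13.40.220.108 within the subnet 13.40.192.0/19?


Subnet network: 13.40.192.0
Test IP AND mask: 13.40.192.0
Yes, 13.40.220.108 is in 13.40.192.0/19


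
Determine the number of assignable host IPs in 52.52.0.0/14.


Host bits = 32 - 14 = 18
Total addresses = 2^18 = 262144
Usable = total - 2 (network and broadcast)
Usable hosts: 262142


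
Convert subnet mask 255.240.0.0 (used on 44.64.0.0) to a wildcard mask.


Subnet mask: 255.240.0.0
Wildcard = 255.255.255.255 - subnet mask
255 - 255 = 0
255 - 240 = 15
255 - 0 = 255
255 - 0 = 255
Wildcard: 0.15.255.255


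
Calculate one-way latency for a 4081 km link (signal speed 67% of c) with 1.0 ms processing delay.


Speed = 0.67 * 3e5 km/s = 201000 km/s
Propagation delay = 4081 / 201000 = 0.0203 s = 20.3035 ms
Processing delay = 1.0 ms
Total one-way latency = 21.3035 ms


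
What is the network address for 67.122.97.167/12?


IP:   01000011.01111010.01100001.10100111
Mask: 11111111.11110000.00000000.00000000
AND operation:
Net:  01000011.01110000.00000000.00000000
Network: 67.112.0.0/12


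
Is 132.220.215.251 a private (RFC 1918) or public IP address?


RFC 1918 private ranges:
  10.0.0.0/8 (10.0.0.0 - 10.255.255.255)
  172.16.0.0/12 (172.16.0.0 - 172.31.255.255)
  192.168.0.0/16 (192.168.0.0 - 192.168.255.255)
Public (not in any RFC 1918 range)


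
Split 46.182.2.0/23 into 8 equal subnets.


New prefix = 23 + 3 = 26
Each subnet has 64 addresses
  46.182.2.0/26
  46.182.2.64/26
  46.182.2.128/26
  46.182.2.192/26
  46.182.3.0/26
  46.182.3.64/26
  46.182.3.128/26
  46.182.3.192/26
Subnets: 46.182.2.0/26, 46.182.2.64/26, 46.182.2.128/26, 46.182.2.192/26, 46.182.3.0/26, 46.182.3.64/26, 46.182.3.128/26, 46.182.3.192/26


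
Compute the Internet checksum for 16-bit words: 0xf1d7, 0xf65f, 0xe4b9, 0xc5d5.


Sum all words (with carry folding):
+ 0xf1d7 = 0xf1d7
+ 0xf65f = 0xe837
+ 0xe4b9 = 0xccf1
+ 0xc5d5 = 0x92c7
One's complement: ~0x92c7
Checksum = 0x6d38


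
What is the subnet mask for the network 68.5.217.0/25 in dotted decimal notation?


/25 means 25 network bits, 7 host bits
Binary: 11111111111111111111111110000000
Mask: 255.255.255.128


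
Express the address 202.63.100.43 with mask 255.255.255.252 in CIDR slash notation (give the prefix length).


Binary: 11111111.11111111.11111111.11111100
Count leading 1s
Prefix: /30


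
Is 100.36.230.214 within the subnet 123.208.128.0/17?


Subnet network: 123.208.128.0
Test IP AND mask: 100.36.128.0
No, 100.36.230.214 is not in 123.208.128.0/17


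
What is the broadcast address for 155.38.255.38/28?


Network: 155.38.255.32/28
Host bits = 4
Set all host bits to 1:
Broadcast: 155.38.255.47


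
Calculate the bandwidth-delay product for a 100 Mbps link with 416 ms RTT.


BDP = bandwidth * RTT
= 100 Mbps * 416 ms
= 100 * 1e6 * 416 / 1000 bits
= 41600000 bits
= 5200000 bytes
= 5078.125 KB
BDP = 41600000 bits (5200000 bytes)


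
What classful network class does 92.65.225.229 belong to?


First octet: 92
Binary: 01011100
0xxxxxxx -> Class A (1-126)
Class A, default mask 255.0.0.0 (/8)


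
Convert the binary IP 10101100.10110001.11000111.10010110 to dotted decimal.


10101100 = 172
10110001 = 177
11000111 = 199
10010110 = 150
IP: 172.177.199.150


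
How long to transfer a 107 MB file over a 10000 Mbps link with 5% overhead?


Effective throughput = 10000 * (1 - 5/100) = 9500 Mbps
File size in Mb = 107 * 8 = 856 Mb
Time = 856 / 9500
Time = 0.0901 seconds


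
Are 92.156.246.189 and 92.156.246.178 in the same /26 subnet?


Mask: 255.255.255.192
92.156.246.189 AND mask = 92.156.246.128
92.156.246.178 AND mask = 92.156.246.128
Yes, same subnet (92.156.246.128)


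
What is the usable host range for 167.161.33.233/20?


Network: 167.161.32.0
Broadcast: 167.161.47.255
First usable = network + 1
Last usable = broadcast - 1
Range: 167.161.32.1 to 167.161.47.254


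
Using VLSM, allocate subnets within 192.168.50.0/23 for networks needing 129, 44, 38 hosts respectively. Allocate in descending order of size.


129 hosts -> /24 (254 usable): 192.168.50.0/24
44 hosts -> /26 (62 usable): 192.168.51.0/26
38 hosts -> /26 (62 usable): 192.168.51.64/26
Allocation: 192.168.50.0/24 (129 hosts, 254 usable); 192.168.51.0/26 (44 hosts, 62 usable); 192.168.51.64/26 (38 hosts, 62 usable)


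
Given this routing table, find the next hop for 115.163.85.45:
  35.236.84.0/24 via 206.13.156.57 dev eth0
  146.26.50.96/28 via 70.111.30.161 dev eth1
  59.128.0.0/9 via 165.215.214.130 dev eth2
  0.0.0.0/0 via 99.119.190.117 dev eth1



Longest prefix match for 115.163.85.45:
  /24 35.236.84.0: no
  /28 146.26.50.96: no
  /9 59.128.0.0: no
  /0 0.0.0.0: MATCH
Selected: next-hop 99.119.190.117 via eth1 (matched /0)


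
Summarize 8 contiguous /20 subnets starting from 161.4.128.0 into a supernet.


Original prefix: /20
Number of subnets: 8 = 2^3
New prefix = 20 - 3 = 17
Supernet: 161.4.128.0/17


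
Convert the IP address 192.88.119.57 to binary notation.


192 = 11000000
88 = 01011000
119 = 01110111
57 = 00111001
Binary: 11000000.01011000.01110111.00111001


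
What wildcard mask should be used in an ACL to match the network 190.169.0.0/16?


Subnet mask: 255.255.0.0
Wildcard = 255.255.255.255 - subnet mask
255 - 255 = 0
255 - 255 = 0
255 - 0 = 255
255 - 0 = 255
Wildcard: 0.0.255.255


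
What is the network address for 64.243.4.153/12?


IP:   01000000.11110011.00000100.10011001
Mask: 11111111.11110000.00000000.00000000
AND operation:
Net:  01000000.11110000.00000000.00000000
Network: 64.240.0.0/12


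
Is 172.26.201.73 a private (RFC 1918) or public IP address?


RFC 1918 private ranges:
  10.0.0.0/8 (10.0.0.0 - 10.255.255.255)
  172.16.0.0/12 (172.16.0.0 - 172.31.255.255)
  192.168.0.0/16 (192.168.0.0 - 192.168.255.255)
Private (in 172.16.0.0/12)


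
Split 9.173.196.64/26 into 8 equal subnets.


New prefix = 26 + 3 = 29
Each subnet has 8 addresses
  9.173.196.64/29
  9.173.196.72/29
  9.173.196.80/29
  9.173.196.88/29
  9.173.196.96/29
  9.173.196.104/29
  9.173.196.112/29
  9.173.196.120/29
Subnets: 9.173.196.64/29, 9.173.196.72/29, 9.173.196.80/29, 9.173.196.88/29, 9.173.196.96/29, 9.173.196.104/29, 9.173.196.112/29, 9.173.196.120/29


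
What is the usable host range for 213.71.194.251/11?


Network: 213.64.0.0
Broadcast: 213.95.255.255
First usable = network + 1
Last usable = broadcast - 1
Range: 213.64.0.1 to 213.95.255.254


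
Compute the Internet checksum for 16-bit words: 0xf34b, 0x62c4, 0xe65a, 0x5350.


Sum all words (with carry folding):
+ 0xf34b = 0xf34b
+ 0x62c4 = 0x5610
+ 0xe65a = 0x3c6b
+ 0x5350 = 0x8fbb
One's complement: ~0x8fbb
Checksum = 0x7044


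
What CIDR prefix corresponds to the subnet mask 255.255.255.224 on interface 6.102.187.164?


Binary: 11111111.11111111.11111111.11100000
Count leading 1s
Prefix: /27


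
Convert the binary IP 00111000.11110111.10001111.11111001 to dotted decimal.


00111000 = 56
11110111 = 247
10001111 = 143
11111001 = 249
IP: 56.247.143.249


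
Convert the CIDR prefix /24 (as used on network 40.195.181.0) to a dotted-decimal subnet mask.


/24 means 24 network bits, 8 host bits
Binary: 11111111111111111111111100000000
Mask: 255.255.255.0


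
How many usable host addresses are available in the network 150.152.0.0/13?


Host bits = 32 - 13 = 19
Total addresses = 2^19 = 524288
Usable = total - 2 (network and broadcast)
Usable hosts: 524286


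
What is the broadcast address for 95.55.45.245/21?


Network: 95.55.40.0/21
Host bits = 11
Set all host bits to 1:
Broadcast: 95.55.47.255


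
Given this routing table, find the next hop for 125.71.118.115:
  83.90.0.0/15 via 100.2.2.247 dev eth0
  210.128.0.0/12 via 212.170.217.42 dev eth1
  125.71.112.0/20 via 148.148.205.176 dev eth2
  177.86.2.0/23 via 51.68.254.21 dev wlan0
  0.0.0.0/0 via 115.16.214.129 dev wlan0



Longest prefix match for 125.71.118.115:
  /15 83.90.0.0: no
  /12 210.128.0.0: no
  /20 125.71.112.0: MATCH
  /23 177.86.2.0: no
  /0 0.0.0.0: MATCH
Selected: next-hop 148.148.205.176 via eth2 (matched /20)


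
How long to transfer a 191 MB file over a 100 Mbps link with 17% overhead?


Effective throughput = 100 * (1 - 17/100) = 83 Mbps
File size in Mb = 191 * 8 = 1528 Mb
Time = 1528 / 83
Time = 18.4096 seconds


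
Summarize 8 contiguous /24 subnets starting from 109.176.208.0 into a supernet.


Original prefix: /24
Number of subnets: 8 = 2^3
New prefix = 24 - 3 = 21
Supernet: 109.176.208.0/21


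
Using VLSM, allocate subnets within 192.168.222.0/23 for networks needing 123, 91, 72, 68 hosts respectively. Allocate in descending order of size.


123 hosts -> /25 (126 usable): 192.168.222.0/25
91 hosts -> /25 (126 usable): 192.168.222.128/25
72 hosts -> /25 (126 usable): 192.168.223.0/25
68 hosts -> /25 (126 usable): 192.168.223.128/25
Allocation: 192.168.222.0/25 (123 hosts, 126 usable); 192.168.222.128/25 (91 hosts, 126 usable); 192.168.223.0/25 (72 hosts, 126 usable); 192.168.223.128/25 (68 hosts, 126 usable)


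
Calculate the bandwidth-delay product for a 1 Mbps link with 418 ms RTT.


BDP = bandwidth * RTT
= 1 Mbps * 418 ms
= 1 * 1e6 * 418 / 1000 bits
= 418000 bits
= 52250 bytes
= 51.0254 KB
BDP = 418000 bits (52250 bytes)


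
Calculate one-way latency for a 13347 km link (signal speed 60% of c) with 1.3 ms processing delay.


Speed = 0.6 * 3e5 km/s = 180000 km/s
Propagation delay = 13347 / 180000 = 0.0741 s = 74.15 ms
Processing delay = 1.3 ms
Total one-way latency = 75.45 ms


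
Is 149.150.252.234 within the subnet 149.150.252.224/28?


Subnet network: 149.150.252.224
Test IP AND mask: 149.150.252.224
Yes, 149.150.252.234 is in 149.150.252.224/28


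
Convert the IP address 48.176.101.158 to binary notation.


48 = 00110000
176 = 10110000
101 = 01100101
158 = 10011110
Binary: 00110000.10110000.01100101.10011110


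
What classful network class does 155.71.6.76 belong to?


First octet: 155
Binary: 10011011
10xxxxxx -> Class B (128-191)
Class B, default mask 255.255.0.0 (/16)


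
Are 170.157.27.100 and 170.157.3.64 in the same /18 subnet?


Mask: 255.255.192.0
170.157.27.100 AND mask = 170.157.0.0
170.157.3.64 AND mask = 170.157.0.0
Yes, same subnet (170.157.0.0)


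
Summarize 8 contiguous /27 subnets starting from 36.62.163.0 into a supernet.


Original prefix: /27
Number of subnets: 8 = 2^3
New prefix = 27 - 3 = 24
Supernet: 36.62.163.0/24
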